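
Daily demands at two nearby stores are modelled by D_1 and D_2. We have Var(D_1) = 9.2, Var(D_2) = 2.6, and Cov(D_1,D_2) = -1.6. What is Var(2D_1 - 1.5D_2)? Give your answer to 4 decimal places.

52.2500

Var(2D_1 - 1.5D_2) = (2)²·Var(D_1) + (-1.5)²·Var(D_2) + 2·(2)·(-1.5)·Cov(D_1,D_2)
= 4·9.2 + 2.25·2.6 + -6·-1.6 = 52.25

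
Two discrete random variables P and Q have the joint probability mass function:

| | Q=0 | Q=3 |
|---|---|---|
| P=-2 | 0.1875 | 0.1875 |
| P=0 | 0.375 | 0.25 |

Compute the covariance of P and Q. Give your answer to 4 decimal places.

-0.1406

E[P] = -0.75,  E[Q] = 1.3125
E[PQ] = -1.125
Cov(P,Q) = E[PQ] − E[P]E[Q] = -1.125 − (-0.75)(1.3125) = -0.140625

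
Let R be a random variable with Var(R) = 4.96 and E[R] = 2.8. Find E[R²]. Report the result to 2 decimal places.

E[R²] = Var(R) + (E[R])² = 4.96 + (2.8)² = 12.8

12.80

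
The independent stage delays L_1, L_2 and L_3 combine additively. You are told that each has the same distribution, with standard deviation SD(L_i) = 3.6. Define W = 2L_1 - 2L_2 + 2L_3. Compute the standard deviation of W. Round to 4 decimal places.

12.4708

var(L_i) = (3.6)² = 12.96
By independence, var(W) = (2)²var(L_1) + (-2)²var(L_2) + (2)²var(L_3)
= (2)²·12.96 + (-2)²·12.96 + (2)²·12.96 = 155.52
SD(W) = √155.52 ≈ 12.4708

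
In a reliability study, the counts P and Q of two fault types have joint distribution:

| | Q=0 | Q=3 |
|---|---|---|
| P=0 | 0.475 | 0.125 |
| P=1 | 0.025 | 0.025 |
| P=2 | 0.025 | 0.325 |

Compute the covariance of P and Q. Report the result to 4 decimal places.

0.9563

E[P] = 0.75,  E[Q] = 1.425
E[PQ] = 2.025
Cov(P,Q) = E[PQ] − E[P]E[Q] = 2.025 − (0.75)(1.425) = 0.95625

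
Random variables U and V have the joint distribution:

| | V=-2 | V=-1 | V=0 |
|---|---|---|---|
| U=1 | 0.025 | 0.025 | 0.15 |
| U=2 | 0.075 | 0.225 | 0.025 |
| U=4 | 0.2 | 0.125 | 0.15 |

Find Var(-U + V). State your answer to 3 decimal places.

2.649

E[U] = 2.75,  E[V] = -0.975,  E[UV] = -2.925
Var(U) = 9.1 − (2.75)² = 1.5375;  Var(V) = 1.575 − (-0.975)² = 0.624375
Cov(U,V) = -2.925 − (2.75)(-0.975) = -0.24375
Var(-U + V) = (-1)²·1.5375 + (1)²·0.624375 + 2·(-1)·(1)·-0.24375 = 2.649375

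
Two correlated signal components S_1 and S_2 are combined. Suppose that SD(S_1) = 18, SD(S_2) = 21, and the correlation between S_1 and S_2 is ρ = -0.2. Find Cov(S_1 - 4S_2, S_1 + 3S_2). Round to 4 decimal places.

-4892.4000

Var(S_1) = (18)² = 324;  Var(S_2) = (21)² = 441
Cov(S_1,S_2) = ρ·SD(S_1)·SD(S_2) = -0.2·18·21 = -75.6
Cov(S_1 - 4S_2, S_1 + 3S_2) = (1)(1)Var(S_1) + (-4)(3)Var(S_2) + [(1)(3) + (-4)(1)]Cov(S_1,S_2)
= 1·324 + -12·441 + -1·-75.6 = -4892.4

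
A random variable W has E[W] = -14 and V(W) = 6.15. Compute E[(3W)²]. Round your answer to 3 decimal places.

E[3W] = 3·-14 = -42
V(3W) = (3)²·6.15 = 55.35
E[(3W)²] = V((3W)) + (E[(3W)])² = 55.35 + (-42)² = 1819.35

1819.350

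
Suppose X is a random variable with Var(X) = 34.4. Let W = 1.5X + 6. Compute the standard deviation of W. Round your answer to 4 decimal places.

8.7977

Var(1.5X + 6) = (1.5)²·34.4 = 77.4
sd(W) = √77.4 ≈ 8.7977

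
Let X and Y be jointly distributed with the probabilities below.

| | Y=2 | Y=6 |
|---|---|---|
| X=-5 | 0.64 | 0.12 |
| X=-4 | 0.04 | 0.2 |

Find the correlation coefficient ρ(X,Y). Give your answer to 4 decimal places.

E[X] = -4.76,  E[Y] = 3.28
E[XY] = -15.12
cov(X,Y) = E[XY] − E[X]E[Y] = -15.12 − (-4.76)(3.28) = 0.4928
var(X) = 0.1824,  var(Y) = 3.4816
ρ = 0.4928 / √(0.1824·3.4816) ≈ 0.6184

0.6184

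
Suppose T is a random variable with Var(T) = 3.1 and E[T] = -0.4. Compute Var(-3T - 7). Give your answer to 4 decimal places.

Var(-3T - 7) = (-3)²·Var(T) = 9·3.1 = 27.9

27.9000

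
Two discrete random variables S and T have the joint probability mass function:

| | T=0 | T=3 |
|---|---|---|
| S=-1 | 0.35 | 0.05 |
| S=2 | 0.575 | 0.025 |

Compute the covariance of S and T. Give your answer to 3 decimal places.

-0.180

E[S] = 0.8,  E[T] = 0.225
E[ST] = 0
cov(S,T) = E[ST] − E[S]E[T] = 0 − (0.8)(0.225) = -0.18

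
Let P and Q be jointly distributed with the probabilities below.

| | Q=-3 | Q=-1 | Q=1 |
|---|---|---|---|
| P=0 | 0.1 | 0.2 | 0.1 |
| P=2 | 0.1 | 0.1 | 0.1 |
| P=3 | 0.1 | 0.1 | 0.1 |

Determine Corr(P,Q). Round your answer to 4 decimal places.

E[P] = 1.5,  E[Q] = -1
E[PQ] = -1.5
Cov(P,Q) = E[PQ] − E[P]E[Q] = -1.5 − (1.5)(-1) = 0
Var(P) = 1.65,  Var(Q) = 2.4
ρ = 0 / √(1.65·2.4) ≈ 0.0000

0.0000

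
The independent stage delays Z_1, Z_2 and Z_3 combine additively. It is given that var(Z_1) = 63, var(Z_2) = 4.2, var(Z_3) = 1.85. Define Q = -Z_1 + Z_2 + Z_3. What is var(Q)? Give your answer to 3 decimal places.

69.050

By independence, var(Q) = (-1)²var(Z_1) + (1)²var(Z_2) + (1)²var(Z_3)
= (-1)²·63 + (1)²·4.2 + (1)²·1.85 = 69.05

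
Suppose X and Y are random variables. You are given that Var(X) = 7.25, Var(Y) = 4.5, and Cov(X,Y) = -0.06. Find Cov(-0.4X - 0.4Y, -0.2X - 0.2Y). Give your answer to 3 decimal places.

0.930

Cov(-0.4X - 0.4Y, -0.2X - 0.2Y) = (-0.4)(-0.2)Var(X) + (-0.4)(-0.2)Var(Y) + [(-0.4)(-0.2) + (-0.4)(-0.2)]Cov(X,Y)
= 0.08·7.25 + 0.08·4.5 + 0.16·-0.06 = 0.9304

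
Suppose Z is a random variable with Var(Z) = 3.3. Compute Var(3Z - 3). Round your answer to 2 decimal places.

Var(3Z - 3) = (3)²·Var(Z) = 9·3.3 = 29.7

29.70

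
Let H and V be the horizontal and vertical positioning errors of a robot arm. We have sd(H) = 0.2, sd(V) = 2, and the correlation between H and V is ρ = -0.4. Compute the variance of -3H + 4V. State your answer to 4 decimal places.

var(H) = (0.2)² = 0.04;  var(V) = (2)² = 4
cov(H,V) = ρ·sd(H)·sd(V) = -0.4·0.2·2 = -0.16
var(-3H + 4V) = (-3)²·var(H) + (4)²·var(V) + 2·(-3)·(4)·cov(H,V)
= 9·0.04 + 16·4 + -24·-0.16 = 68.2

68.2000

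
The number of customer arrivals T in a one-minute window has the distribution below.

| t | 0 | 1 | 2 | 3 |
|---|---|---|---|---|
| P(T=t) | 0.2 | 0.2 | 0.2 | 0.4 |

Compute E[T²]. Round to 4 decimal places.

4.6000

E[T²] = (0)²(0.2) + (1)²(0.2) + (2)²(0.2) + (3)²(0.4) = 4.6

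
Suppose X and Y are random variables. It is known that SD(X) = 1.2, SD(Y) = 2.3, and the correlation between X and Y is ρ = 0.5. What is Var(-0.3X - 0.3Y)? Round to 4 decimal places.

Var(X) = (1.2)² = 1.44;  Var(Y) = (2.3)² = 5.29
cov(X,Y) = ρ·SD(X)·SD(Y) = 0.5·1.2·2.3 = 1.38
Var(-0.3X - 0.3Y) = (-0.3)²·Var(X) + (-0.3)²·Var(Y) + 2·(-0.3)·(-0.3)·cov(X,Y)
= 0.09·1.44 + 0.09·5.29 + 0.18·1.38 = 0.8541

0.8541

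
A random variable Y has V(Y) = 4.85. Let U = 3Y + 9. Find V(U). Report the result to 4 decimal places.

43.6500

V(3Y + 9) = (3)²·V(Y) = 9·4.85 = 43.65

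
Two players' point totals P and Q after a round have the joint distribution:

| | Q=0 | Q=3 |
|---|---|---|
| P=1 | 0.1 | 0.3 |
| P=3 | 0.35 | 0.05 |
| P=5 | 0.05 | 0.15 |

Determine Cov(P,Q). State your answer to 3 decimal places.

E[P] = 2.6,  E[Q] = 1.5
E[PQ] = 3.6
Cov(P,Q) = E[PQ] − E[P]E[Q] = 3.6 − (2.6)(1.5) = -0.3

-0.300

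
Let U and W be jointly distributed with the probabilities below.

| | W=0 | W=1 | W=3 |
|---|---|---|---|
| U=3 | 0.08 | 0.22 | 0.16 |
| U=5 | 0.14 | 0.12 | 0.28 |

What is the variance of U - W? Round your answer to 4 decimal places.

2.2836

E[U] = 4.08,  E[W] = 1.66,  E[UW] = 6.9
V(U) = 17.64 − (4.08)² = 0.9936;  V(W) = 4.3 − (1.66)² = 1.5444
cov(U,W) = 6.9 − (4.08)(1.66) = 0.1272
V(U - W) = (1)²·0.9936 + (-1)²·1.5444 + 2·(1)·(-1)·0.1272 = 2.2836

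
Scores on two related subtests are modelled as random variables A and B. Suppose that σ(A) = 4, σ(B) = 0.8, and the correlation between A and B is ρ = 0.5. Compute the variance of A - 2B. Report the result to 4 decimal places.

Var(A) = (4)² = 16;  Var(B) = (0.8)² = 0.64
Cov(A,B) = ρ·σ(A)·σ(B) = 0.5·4·0.8 = 1.6
Var(A - 2B) = (1)²·Var(A) + (-2)²·Var(B) + 2·(1)·(-2)·Cov(A,B)
= 1·16 + 4·0.64 + -4·1.6 = 12.16

12.1600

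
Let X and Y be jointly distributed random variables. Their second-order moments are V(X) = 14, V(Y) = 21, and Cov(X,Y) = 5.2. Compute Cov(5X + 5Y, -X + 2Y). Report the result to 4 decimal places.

Cov(5X + 5Y, -X + 2Y) = (5)(-1)V(X) + (5)(2)V(Y) + [(5)(2) + (5)(-1)]Cov(X,Y)
= -5·14 + 10·21 + 5·5.2 = 166

166.0000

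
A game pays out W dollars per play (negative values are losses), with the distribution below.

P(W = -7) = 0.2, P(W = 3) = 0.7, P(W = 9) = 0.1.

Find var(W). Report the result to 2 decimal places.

E[W] = (-7)(0.2) + (3)(0.7) + (9)(0.1) = 1.6
E[W²] = (-7)²(0.2) + (3)²(0.7) + (9)²(0.1) = 24.2
var(W) = E[W²] − (E[W])² = 24.2 − (1.6)² = 21.64

21.64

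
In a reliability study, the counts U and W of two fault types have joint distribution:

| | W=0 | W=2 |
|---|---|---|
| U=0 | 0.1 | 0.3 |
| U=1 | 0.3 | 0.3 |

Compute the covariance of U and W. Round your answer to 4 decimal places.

E[U] = 0.6,  E[W] = 1.2
E[UW] = 0.6
Cov(U,W) = E[UW] − E[U]E[W] = 0.6 − (0.6)(1.2) = -0.12

-0.1200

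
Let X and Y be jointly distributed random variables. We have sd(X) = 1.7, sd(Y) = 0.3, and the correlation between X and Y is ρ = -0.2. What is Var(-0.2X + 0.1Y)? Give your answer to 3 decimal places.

0.121

Var(X) = (1.7)² = 2.89;  Var(Y) = (0.3)² = 0.09
cov(X,Y) = ρ·sd(X)·sd(Y) = -0.2·1.7·0.3 = -0.102
Var(-0.2X + 0.1Y) = (-0.2)²·Var(X) + (0.1)²·Var(Y) + 2·(-0.2)·(0.1)·cov(X,Y)
= 0.04·2.89 + 0.01·0.09 + -0.04·-0.102 = 0.12058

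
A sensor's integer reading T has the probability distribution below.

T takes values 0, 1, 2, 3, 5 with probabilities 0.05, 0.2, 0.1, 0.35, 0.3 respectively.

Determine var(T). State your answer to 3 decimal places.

E[T] = (0)(0.05) + (1)(0.2) + (2)(0.1) + (3)(0.35) + (5)(0.3) = 2.95
E[T²] = (0)²(0.05) + (1)²(0.2) + (2)²(0.1) + (3)²(0.35) + (5)²(0.3) = 11.25
var(T) = E[T²] − (E[T])² = 11.25 − (2.95)² = 2.5475

2.548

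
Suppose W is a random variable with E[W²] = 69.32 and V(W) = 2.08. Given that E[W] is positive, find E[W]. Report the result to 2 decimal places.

(E[W])² = E[W²] − V(W) = 69.32 − 2.08 = 67.24
E[W] = √67.24 = 8.2

8.20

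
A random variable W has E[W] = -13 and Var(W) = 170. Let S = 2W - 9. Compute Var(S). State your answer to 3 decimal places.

Var(2W - 9) = (2)²·Var(W) = 4·170 = 680

680.000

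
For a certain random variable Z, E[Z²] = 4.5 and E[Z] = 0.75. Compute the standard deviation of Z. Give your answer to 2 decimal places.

V(Z) = 4.5 − (0.75)² = 3.9375
SD(Z) = √3.9375 ≈ 1.98

1.98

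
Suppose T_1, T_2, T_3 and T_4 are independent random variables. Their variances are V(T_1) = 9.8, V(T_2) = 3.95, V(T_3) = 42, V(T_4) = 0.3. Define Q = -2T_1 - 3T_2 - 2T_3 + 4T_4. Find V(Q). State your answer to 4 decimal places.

By independence, V(Q) = (-2)²V(T_1) + (-3)²V(T_2) + (-2)²V(T_3) + (4)²V(T_4)
= (-2)²·9.8 + (-3)²·3.95 + (-2)²·42 + (4)²·0.3 = 247.55

247.5500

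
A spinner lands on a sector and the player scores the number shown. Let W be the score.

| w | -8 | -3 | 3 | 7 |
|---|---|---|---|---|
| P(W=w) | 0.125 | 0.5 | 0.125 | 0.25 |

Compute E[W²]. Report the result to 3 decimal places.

25.875

E[W²] = (-8)²(0.125) + (-3)²(0.5) + (3)²(0.125) + (7)²(0.25) = 25.875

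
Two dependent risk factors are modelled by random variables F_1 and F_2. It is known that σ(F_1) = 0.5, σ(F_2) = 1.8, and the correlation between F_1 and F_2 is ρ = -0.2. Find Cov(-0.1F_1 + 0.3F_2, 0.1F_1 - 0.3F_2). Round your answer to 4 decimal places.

Var(F_1) = (0.5)² = 0.25;  Var(F_2) = (1.8)² = 3.24
Cov(F_1,F_2) = ρ·σ(F_1)·σ(F_2) = -0.2·0.5·1.8 = -0.18
Cov(-0.1F_1 + 0.3F_2, 0.1F_1 - 0.3F_2) = (-0.1)(0.1)Var(F_1) + (0.3)(-0.3)Var(F_2) + [(-0.1)(-0.3) + (0.3)(0.1)]Cov(F_1,F_2)
= -0.01·0.25 + -0.09·3.24 + 0.06·-0.18 = -0.3049

-0.3049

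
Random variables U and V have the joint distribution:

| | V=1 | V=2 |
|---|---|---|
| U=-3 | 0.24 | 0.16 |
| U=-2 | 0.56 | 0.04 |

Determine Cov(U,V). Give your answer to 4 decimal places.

-0.0800

E[U] = -2.4,  E[V] = 1.2
E[UV] = -2.96
Cov(U,V) = E[UV] − E[U]E[V] = -2.96 − (-2.4)(1.2) = -0.08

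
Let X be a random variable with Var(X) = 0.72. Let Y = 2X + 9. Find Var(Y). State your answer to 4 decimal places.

2.8800

Var(2X + 9) = (2)²·Var(X) = 4·0.72 = 2.88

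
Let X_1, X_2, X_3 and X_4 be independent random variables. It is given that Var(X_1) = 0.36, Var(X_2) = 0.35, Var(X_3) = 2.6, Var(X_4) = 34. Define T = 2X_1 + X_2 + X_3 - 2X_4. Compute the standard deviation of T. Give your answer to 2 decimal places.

11.85

By independence, Var(T) = (2)²Var(X_1) + (1)²Var(X_2) + (1)²Var(X_3) + (-2)²Var(X_4)
= (2)²·0.36 + (1)²·0.35 + (1)²·2.6 + (-2)²·34 = 140.39
SD(T) = √140.39 ≈ 11.85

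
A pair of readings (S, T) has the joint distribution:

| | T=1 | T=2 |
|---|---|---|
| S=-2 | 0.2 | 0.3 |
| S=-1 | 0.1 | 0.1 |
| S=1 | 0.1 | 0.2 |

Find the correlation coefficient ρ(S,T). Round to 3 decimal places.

0.063

E[S] = -0.9,  E[T] = 1.6
E[ST] = -1.4
cov(S,T) = E[ST] − E[S]E[T] = -1.4 − (-0.9)(1.6) = 0.04
var(S) = 1.69,  var(T) = 0.24
ρ = 0.04 / √(1.69·0.24) ≈ 0.063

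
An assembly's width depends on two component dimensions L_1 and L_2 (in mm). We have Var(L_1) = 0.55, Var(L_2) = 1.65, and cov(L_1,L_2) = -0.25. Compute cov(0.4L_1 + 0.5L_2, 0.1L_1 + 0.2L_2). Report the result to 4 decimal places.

0.1545

cov(0.4L_1 + 0.5L_2, 0.1L_1 + 0.2L_2) = (0.4)(0.1)Var(L_1) + (0.5)(0.2)Var(L_2) + [(0.4)(0.2) + (0.5)(0.1)]cov(L_1,L_2)
= 0.04·0.55 + 0.1·1.65 + 0.13·-0.25 = 0.1545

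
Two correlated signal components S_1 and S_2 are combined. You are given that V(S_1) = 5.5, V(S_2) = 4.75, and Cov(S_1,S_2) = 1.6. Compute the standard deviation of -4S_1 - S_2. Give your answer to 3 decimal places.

10.274

V(-4S_1 - S_2) = (-4)²·V(S_1) + (-1)²·V(S_2) + 2·(-4)·(-1)·Cov(S_1,S_2)
= 16·5.5 + 1·4.75 + 8·1.6 = 105.55
σ(-4S_1 - S_2) = √105.55 ≈ 10.274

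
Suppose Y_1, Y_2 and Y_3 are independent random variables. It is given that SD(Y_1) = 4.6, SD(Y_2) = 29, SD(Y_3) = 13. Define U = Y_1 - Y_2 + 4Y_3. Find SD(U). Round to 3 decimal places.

V(Y_1) = 21.16, V(Y_2) = 841, V(Y_3) = 169
By independence, V(U) = (1)²V(Y_1) + (-1)²V(Y_2) + (4)²V(Y_3)
= (1)²·21.16 + (-1)²·841 + (4)²·169 = 3566.16
SD(U) = √3566.16 ≈ 59.717

59.717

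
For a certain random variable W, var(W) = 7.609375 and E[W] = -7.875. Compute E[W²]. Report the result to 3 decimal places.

E[W²] = var(W) + (E[W])² = 7.609375 + (-7.875)² = 69.625

69.625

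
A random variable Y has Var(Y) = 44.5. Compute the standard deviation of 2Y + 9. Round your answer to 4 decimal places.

Var(2Y + 9) = (2)²·44.5 = 178
σ(2Y + 9) = √178 ≈ 13.3417

13.3417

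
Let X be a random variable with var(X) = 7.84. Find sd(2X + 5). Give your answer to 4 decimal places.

var(2X + 5) = (2)²·7.84 = 31.36
sd(2X + 5) = √31.36 ≈ 5.6000

5.6000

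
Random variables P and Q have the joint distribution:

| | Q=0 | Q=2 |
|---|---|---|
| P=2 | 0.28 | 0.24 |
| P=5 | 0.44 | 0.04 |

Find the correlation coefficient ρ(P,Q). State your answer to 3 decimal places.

-0.421

E[P] = 3.44,  E[Q] = 0.56
E[PQ] = 1.36
cov(P,Q) = E[PQ] − E[P]E[Q] = 1.36 − (3.44)(0.56) = -0.5664
var(P) = 2.2464,  var(Q) = 0.8064
ρ = -0.5664 / √(2.2464·0.8064) ≈ -0.421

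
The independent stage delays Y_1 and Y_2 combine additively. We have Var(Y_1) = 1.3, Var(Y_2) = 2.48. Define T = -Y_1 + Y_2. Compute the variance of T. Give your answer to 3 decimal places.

3.780

By independence, Var(T) = (-1)²Var(Y_1) + (1)²Var(Y_2)
= (-1)²·1.3 + (1)²·2.48 = 3.78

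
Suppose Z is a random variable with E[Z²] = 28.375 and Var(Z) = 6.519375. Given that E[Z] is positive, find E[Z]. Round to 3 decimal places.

(E[Z])² = E[Z²] − Var(Z) = 28.375 − 6.519375 = 21.855625
E[Z] = √21.855625 = 4.675

4.675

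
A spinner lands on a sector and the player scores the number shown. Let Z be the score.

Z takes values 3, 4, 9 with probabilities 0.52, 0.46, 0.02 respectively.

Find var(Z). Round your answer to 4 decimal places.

0.8436

E[Z] = (3)(0.52) + (4)(0.46) + (9)(0.02) = 3.58
E[Z²] = (3)²(0.52) + (4)²(0.46) + (9)²(0.02) = 13.66
var(Z) = E[Z²] − (E[Z])² = 13.66 − (3.58)² = 0.8436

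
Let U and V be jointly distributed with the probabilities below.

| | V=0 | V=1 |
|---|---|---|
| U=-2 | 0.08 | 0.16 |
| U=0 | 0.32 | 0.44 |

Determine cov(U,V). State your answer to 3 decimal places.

E[U] = -0.48,  E[V] = 0.6
E[UV] = -0.32
cov(U,V) = E[UV] − E[U]E[V] = -0.32 − (-0.48)(0.6) = -0.032

-0.032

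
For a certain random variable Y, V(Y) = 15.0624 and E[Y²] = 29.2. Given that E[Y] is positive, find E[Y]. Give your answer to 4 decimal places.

3.7600

(E[Y])² = E[Y²] − V(Y) = 29.2 − 15.0624 = 14.1376
E[Y] = √14.1376 = 3.76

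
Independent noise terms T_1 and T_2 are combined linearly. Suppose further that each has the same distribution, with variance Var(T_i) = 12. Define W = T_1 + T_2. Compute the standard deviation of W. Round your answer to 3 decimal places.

4.899

By independence, Var(W) = (1)²Var(T_1) + (1)²Var(T_2)
= (1)²·12 + (1)²·12 = 24
sd(W) = √24 ≈ 4.899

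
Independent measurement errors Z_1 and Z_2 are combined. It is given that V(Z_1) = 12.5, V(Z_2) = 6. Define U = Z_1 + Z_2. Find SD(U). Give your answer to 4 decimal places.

4.3012

By independence, V(U) = (1)²V(Z_1) + (1)²V(Z_2)
= (1)²·12.5 + (1)²·6 = 18.5
SD(U) = √18.5 ≈ 4.3012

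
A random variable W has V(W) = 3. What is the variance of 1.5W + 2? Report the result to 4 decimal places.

V(1.5W + 2) = (1.5)²·V(W) = 2.25·3 = 6.75

6.7500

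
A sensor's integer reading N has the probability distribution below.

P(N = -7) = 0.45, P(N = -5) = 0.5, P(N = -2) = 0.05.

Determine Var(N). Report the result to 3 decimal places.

1.688

E[N] = (-7)(0.45) + (-5)(0.5) + (-2)(0.05) = -5.75
E[N²] = (-7)²(0.45) + (-5)²(0.5) + (-2)²(0.05) = 34.75
Var(N) = E[N²] − (E[N])² = 34.75 − (-5.75)² = 1.6875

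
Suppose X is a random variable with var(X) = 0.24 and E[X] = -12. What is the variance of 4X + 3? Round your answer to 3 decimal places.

3.840

var(4X + 3) = (4)²·var(X) = 16·0.24 = 3.84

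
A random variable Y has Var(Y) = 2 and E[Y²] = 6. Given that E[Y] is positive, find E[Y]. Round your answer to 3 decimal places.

(E[Y])² = E[Y²] − Var(Y) = 6 − 2 = 4
E[Y] = √4 = 2

2.000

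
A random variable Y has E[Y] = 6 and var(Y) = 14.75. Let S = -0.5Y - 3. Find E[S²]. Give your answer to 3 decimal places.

E[-0.5Y - 3] = -0.5·6 − 3 = -6
var(-0.5Y - 3) = (-0.5)²·14.75 = 3.6875
E[S²] = var(S) + (E[S])² = 3.6875 + (-6)² = 39.6875

39.688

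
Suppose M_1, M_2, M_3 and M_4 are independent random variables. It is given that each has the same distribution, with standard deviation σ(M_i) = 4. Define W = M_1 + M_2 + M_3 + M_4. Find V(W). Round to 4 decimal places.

64.0000

V(M_i) = (4)² = 16
By independence, V(W) = (1)²V(M_1) + (1)²V(M_2) + (1)²V(M_3) + (1)²V(M_4)
= (1)²·16 + (1)²·16 + (1)²·16 + (1)²·16 = 64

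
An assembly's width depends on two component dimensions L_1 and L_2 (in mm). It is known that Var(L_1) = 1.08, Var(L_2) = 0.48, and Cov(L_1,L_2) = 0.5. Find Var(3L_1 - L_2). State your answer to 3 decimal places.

7.200

Var(3L_1 - L_2) = (3)²·Var(L_1) + (-1)²·Var(L_2) + 2·(3)·(-1)·Cov(L_1,L_2)
= 9·1.08 + 1·0.48 + -6·0.5 = 7.2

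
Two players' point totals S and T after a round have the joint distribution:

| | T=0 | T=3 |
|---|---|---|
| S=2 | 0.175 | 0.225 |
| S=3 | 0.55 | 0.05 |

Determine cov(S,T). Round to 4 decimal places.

E[S] = 2.6,  E[T] = 0.825
E[ST] = 1.8
cov(S,T) = E[ST] − E[S]E[T] = 1.8 − (2.6)(0.825) = -0.345

-0.3450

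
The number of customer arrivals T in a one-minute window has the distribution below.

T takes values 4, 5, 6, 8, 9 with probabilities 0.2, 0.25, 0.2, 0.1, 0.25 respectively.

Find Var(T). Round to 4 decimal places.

3.6100

E[T] = (4)(0.2) + (5)(0.25) + (6)(0.2) + (8)(0.1) + (9)(0.25) = 6.3
E[T²] = (4)²(0.2) + (5)²(0.25) + (6)²(0.2) + (8)²(0.1) + (9)²(0.25) = 43.3
Var(T) = E[T²] − (E[T])² = 43.3 − (6.3)² = 3.61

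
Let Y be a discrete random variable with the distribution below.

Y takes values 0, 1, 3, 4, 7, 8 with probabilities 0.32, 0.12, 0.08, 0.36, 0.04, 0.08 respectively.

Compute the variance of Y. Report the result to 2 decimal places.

6.28

E[Y] = (0)(0.32) + (1)(0.12) + (3)(0.08) + (4)(0.36) + (7)(0.04) + (8)(0.08) = 2.72
E[Y²] = (0)²(0.32) + (1)²(0.12) + (3)²(0.08) + (4)²(0.36) + (7)²(0.04) + (8)²(0.08) = 13.68
var(Y) = E[Y²] − (E[Y])² = 13.68 − (2.72)² = 6.2816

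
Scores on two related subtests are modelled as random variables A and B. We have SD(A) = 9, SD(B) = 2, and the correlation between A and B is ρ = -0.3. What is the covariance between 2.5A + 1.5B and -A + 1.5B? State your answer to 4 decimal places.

-205.6500

Var(A) = (9)² = 81;  Var(B) = (2)² = 4
cov(A,B) = ρ·SD(A)·SD(B) = -0.3·9·2 = -5.4
cov(2.5A + 1.5B, -A + 1.5B) = (2.5)(-1)Var(A) + (1.5)(1.5)Var(B) + [(2.5)(1.5) + (1.5)(-1)]cov(A,B)
= -2.5·81 + 2.25·4 + 2.25·-5.4 = -205.65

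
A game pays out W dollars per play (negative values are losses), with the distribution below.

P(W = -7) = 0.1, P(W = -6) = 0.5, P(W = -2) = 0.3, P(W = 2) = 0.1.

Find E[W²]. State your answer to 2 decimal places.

24.50

E[W²] = (-7)²(0.1) + (-6)²(0.5) + (-2)²(0.3) + (2)²(0.1) = 24.5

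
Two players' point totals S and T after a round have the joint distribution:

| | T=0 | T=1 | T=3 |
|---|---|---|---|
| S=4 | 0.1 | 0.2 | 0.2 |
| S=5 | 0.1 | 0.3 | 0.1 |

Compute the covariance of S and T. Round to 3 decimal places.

-0.100

E[S] = 4.5,  E[T] = 1.4
E[ST] = 6.2
Cov(S,T) = E[ST] − E[S]E[T] = 6.2 − (4.5)(1.4) = -0.1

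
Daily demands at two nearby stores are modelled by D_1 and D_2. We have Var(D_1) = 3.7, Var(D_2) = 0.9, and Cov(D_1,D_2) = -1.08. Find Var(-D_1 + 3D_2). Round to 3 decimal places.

18.280

Var(-D_1 + 3D_2) = (-1)²·Var(D_1) + (3)²·Var(D_2) + 2·(-1)·(3)·Cov(D_1,D_2)
= 1·3.7 + 9·0.9 + -6·-1.08 = 18.28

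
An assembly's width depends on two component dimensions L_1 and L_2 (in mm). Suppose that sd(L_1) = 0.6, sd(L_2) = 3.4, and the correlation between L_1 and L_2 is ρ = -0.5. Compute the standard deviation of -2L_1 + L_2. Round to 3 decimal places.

4.133

var(L_1) = (0.6)² = 0.36;  var(L_2) = (3.4)² = 11.56
Cov(L_1,L_2) = ρ·sd(L_1)·sd(L_2) = -0.5·0.6·3.4 = -1.02
var(-2L_1 + L_2) = (-2)²·var(L_1) + (1)²·var(L_2) + 2·(-2)·(1)·Cov(L_1,L_2)
= 4·0.36 + 1·11.56 + -4·-1.02 = 17.08
sd(-2L_1 + L_2) = √17.08 ≈ 4.133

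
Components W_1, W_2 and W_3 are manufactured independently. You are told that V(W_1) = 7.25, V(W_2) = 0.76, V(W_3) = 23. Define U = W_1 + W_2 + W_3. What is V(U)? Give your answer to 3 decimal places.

By independence, V(U) = (1)²V(W_1) + (1)²V(W_2) + (1)²V(W_3)
= (1)²·7.25 + (1)²·0.76 + (1)²·23 = 31.01

31.010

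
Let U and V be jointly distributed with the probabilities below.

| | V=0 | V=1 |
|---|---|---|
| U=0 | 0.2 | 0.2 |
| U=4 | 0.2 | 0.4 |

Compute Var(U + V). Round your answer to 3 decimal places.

4.400

E[U] = 2.4,  E[V] = 0.6,  E[UV] = 1.6
Var(U) = 9.6 − (2.4)² = 3.84;  Var(V) = 0.6 − (0.6)² = 0.24
Cov(U,V) = 1.6 − (2.4)(0.6) = 0.16
Var(U + V) = (1)²·3.84 + (1)²·0.24 + 2·(1)·(1)·0.16 = 4.4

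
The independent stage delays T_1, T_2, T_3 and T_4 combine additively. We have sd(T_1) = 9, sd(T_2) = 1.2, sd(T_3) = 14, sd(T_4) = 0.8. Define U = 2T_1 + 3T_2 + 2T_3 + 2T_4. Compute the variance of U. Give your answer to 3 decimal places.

var(T_1) = 81, var(T_2) = 1.44, var(T_3) = 196, var(T_4) = 0.64
By independence, var(U) = (2)²var(T_1) + (3)²var(T_2) + (2)²var(T_3) + (2)²var(T_4)
= (2)²·81 + (3)²·1.44 + (2)²·196 + (2)²·0.64 = 1123.52

1123.520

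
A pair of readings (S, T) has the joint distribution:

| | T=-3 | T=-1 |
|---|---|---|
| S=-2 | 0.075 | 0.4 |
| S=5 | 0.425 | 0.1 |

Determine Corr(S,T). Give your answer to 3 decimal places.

-0.651

E[S] = 1.675,  E[T] = -2
E[ST] = -5.625
Cov(S,T) = E[ST] − E[S]E[T] = -5.625 − (1.675)(-2) = -2.275
var(S) = 12.219375,  var(T) = 1
ρ = -2.275 / √(12.219375·1) ≈ -0.651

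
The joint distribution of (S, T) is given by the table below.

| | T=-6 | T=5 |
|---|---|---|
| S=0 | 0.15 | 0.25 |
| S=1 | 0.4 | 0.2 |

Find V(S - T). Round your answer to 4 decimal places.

E[S] = 0.6,  E[T] = -1.05,  E[ST] = -1.4
V(S) = 0.6 − (0.6)² = 0.24;  V(T) = 31.05 − (-1.05)² = 29.9475
Cov(S,T) = -1.4 − (0.6)(-1.05) = -0.77
V(S - T) = (1)²·0.24 + (-1)²·29.9475 + 2·(1)·(-1)·-0.77 = 31.7275

31.7275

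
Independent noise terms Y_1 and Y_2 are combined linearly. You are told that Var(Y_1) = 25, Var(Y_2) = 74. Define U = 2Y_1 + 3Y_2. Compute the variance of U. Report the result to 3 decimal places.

766.000

By independence, Var(U) = (2)²Var(Y_1) + (3)²Var(Y_2)
= (2)²·25 + (3)²·74 = 766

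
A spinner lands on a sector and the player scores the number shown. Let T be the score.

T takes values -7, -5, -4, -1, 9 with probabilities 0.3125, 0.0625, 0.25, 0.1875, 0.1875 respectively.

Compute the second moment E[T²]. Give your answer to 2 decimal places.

E[T²] = (-7)²(0.3125) + (-5)²(0.0625) + (-4)²(0.25) + (-1)²(0.1875) + (9)²(0.1875) = 36.25

36.25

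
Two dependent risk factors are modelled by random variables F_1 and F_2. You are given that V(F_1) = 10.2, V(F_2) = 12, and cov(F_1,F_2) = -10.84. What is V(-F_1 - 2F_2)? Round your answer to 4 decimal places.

14.8400

V(-F_1 - 2F_2) = (-1)²·V(F_1) + (-2)²·V(F_2) + 2·(-1)·(-2)·cov(F_1,F_2)
= 1·10.2 + 4·12 + 4·-10.84 = 14.84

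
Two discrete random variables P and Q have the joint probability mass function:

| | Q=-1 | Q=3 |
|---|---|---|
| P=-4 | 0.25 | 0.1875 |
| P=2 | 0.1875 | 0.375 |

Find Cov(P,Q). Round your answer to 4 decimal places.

1.4063

E[P] = -0.625,  E[Q] = 1.25
E[PQ] = 0.625
Cov(P,Q) = E[PQ] − E[P]E[Q] = 0.625 − (-0.625)(1.25) = 1.40625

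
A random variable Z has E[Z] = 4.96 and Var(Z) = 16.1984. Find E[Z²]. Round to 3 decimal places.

E[Z²] = Var(Z) + (E[Z])² = 16.1984 + (4.96)² = 40.8

40.800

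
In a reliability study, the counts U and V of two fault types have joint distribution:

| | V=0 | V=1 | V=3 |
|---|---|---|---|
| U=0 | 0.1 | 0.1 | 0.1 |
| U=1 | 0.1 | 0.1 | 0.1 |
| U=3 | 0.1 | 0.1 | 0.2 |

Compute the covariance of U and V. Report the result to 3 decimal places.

E[U] = 1.5,  E[V] = 1.5
E[UV] = 2.5
Cov(U,V) = E[UV] − E[U]E[V] = 2.5 − (1.5)(1.5) = 0.25

0.250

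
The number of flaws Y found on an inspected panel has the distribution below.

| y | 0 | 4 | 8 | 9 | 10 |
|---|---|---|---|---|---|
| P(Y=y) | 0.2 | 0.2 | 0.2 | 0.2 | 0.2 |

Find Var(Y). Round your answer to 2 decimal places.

E[Y] = (0)(0.2) + (4)(0.2) + (8)(0.2) + (9)(0.2) + (10)(0.2) = 6.2
E[Y²] = (0)²(0.2) + (4)²(0.2) + (8)²(0.2) + (9)²(0.2) + (10)²(0.2) = 52.2
Var(Y) = E[Y²] − (E[Y])² = 52.2 − (6.2)² = 13.76

13.76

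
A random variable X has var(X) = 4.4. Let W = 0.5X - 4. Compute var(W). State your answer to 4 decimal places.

var(0.5X - 4) = (0.5)²·var(X) = 0.25·4.4 = 1.1

1.1000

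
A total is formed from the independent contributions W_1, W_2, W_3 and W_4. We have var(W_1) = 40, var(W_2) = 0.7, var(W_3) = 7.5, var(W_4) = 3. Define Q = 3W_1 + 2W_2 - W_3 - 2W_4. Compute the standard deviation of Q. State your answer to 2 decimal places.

By independence, var(Q) = (3)²var(W_1) + (2)²var(W_2) + (-1)²var(W_3) + (-2)²var(W_4)
= (3)²·40 + (2)²·0.7 + (-1)²·7.5 + (-2)²·3 = 382.3
SD(Q) = √382.3 ≈ 19.55

19.55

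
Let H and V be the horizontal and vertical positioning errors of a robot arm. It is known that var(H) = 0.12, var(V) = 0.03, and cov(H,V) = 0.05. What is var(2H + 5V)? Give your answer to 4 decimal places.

2.2300

var(2H + 5V) = (2)²·var(H) + (5)²·var(V) + 2·(2)·(5)·cov(H,V)
= 4·0.12 + 25·0.03 + 20·0.05 = 2.23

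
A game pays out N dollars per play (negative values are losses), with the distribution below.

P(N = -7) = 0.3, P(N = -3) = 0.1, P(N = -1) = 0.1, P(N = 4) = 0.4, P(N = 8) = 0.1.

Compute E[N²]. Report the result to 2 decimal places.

28.50

E[N²] = (-7)²(0.3) + (-3)²(0.1) + (-1)²(0.1) + (4)²(0.4) + (8)²(0.1) = 28.5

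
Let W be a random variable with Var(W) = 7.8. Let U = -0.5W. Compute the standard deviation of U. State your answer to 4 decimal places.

1.3964

Var(-0.5W) = (-0.5)²·7.8 = 1.95
SD(U) = √1.95 ≈ 1.3964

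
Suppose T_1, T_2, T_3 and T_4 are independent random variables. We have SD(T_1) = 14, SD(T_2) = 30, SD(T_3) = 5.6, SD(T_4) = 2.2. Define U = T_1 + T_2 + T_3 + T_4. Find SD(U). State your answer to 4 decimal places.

33.6482

Var(T_1) = 196, Var(T_2) = 900, Var(T_3) = 31.36, Var(T_4) = 4.84
By independence, Var(U) = (1)²Var(T_1) + (1)²Var(T_2) + (1)²Var(T_3) + (1)²Var(T_4)
= (1)²·196 + (1)²·900 + (1)²·31.36 + (1)²·4.84 = 1132.2
SD(U) = √1132.2 ≈ 33.6482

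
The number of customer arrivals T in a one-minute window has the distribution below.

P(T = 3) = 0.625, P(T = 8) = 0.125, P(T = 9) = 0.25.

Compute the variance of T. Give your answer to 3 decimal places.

7.609

E[T] = (3)(0.625) + (8)(0.125) + (9)(0.25) = 5.125
E[T²] = (3)²(0.625) + (8)²(0.125) + (9)²(0.25) = 33.875
V(T) = E[T²] − (E[T])² = 33.875 − (5.125)² = 7.609375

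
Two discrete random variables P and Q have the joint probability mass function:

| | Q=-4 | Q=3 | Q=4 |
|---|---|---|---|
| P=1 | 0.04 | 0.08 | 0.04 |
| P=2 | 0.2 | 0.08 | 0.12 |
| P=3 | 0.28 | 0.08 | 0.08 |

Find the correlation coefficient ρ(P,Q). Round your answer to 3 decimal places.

E[P] = 2.28,  E[Q] = -0.4
E[PQ] = -1.6
Cov(P,Q) = E[PQ] − E[P]E[Q] = -1.6 − (2.28)(-0.4) = -0.688
Var(P) = 0.5216,  Var(Q) = 14.16
ρ = -0.688 / √(0.5216·14.16) ≈ -0.253

-0.253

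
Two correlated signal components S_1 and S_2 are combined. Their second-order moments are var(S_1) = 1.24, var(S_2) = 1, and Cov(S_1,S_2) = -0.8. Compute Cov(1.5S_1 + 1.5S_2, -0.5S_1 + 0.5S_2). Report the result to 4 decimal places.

Cov(1.5S_1 + 1.5S_2, -0.5S_1 + 0.5S_2) = (1.5)(-0.5)var(S_1) + (1.5)(0.5)var(S_2) + [(1.5)(0.5) + (1.5)(-0.5)]Cov(S_1,S_2)
= -0.75·1.24 + 0.75·1 + 0·-0.8 = -0.18

-0.1800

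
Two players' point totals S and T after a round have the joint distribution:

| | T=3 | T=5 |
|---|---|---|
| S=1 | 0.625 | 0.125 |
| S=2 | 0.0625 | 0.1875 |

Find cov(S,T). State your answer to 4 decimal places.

0.2188

E[S] = 1.25,  E[T] = 3.625
E[ST] = 4.75
cov(S,T) = E[ST] − E[S]E[T] = 4.75 − (1.25)(3.625) = 0.21875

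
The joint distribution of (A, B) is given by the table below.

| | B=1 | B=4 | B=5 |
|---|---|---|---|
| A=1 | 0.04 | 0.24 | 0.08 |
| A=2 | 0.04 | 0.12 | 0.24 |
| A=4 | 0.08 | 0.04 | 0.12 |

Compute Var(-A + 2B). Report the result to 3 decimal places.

9.600

E[A] = 2.12,  E[B] = 3.96,  E[AB] = 8.2
Var(A) = 5.8 − (2.12)² = 1.3056;  Var(B) = 17.56 − (3.96)² = 1.8784
Cov(A,B) = 8.2 − (2.12)(3.96) = -0.1952
Var(-A + 2B) = (-1)²·1.3056 + (2)²·1.8784 + 2·(-1)·(2)·-0.1952 = 9.6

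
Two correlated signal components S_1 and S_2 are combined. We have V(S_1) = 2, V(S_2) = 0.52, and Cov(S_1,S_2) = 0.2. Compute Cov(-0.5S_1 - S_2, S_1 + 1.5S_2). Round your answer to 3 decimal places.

Cov(-0.5S_1 - S_2, S_1 + 1.5S_2) = (-0.5)(1)V(S_1) + (-1)(1.5)V(S_2) + [(-0.5)(1.5) + (-1)(1)]Cov(S_1,S_2)
= -0.5·2 + -1.5·0.52 + -1.75·0.2 = -2.13

-2.130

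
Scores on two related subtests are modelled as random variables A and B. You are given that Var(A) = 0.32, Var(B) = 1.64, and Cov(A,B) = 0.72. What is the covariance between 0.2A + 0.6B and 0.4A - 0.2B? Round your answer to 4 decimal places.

-0.0272

Cov(0.2A + 0.6B, 0.4A - 0.2B) = (0.2)(0.4)Var(A) + (0.6)(-0.2)Var(B) + [(0.2)(-0.2) + (0.6)(0.4)]Cov(A,B)
= 0.08·0.32 + -0.12·1.64 + 0.2·0.72 = -0.0272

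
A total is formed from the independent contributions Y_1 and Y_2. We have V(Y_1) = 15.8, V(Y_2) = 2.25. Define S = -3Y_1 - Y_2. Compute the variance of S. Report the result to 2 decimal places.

By independence, V(S) = (-3)²V(Y_1) + (-1)²V(Y_2)
= (-3)²·15.8 + (-1)²·2.25 = 144.45

144.45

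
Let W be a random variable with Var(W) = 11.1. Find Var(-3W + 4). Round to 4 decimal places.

99.9000

Var(-3W + 4) = (-3)²·Var(W) = 9·11.1 = 99.9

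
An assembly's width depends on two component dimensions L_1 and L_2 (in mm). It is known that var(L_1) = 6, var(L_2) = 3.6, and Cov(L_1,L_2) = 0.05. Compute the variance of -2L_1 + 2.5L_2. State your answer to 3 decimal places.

var(-2L_1 + 2.5L_2) = (-2)²·var(L_1) + (2.5)²·var(L_2) + 2·(-2)·(2.5)·Cov(L_1,L_2)
= 4·6 + 6.25·3.6 + -10·0.05 = 46

46.000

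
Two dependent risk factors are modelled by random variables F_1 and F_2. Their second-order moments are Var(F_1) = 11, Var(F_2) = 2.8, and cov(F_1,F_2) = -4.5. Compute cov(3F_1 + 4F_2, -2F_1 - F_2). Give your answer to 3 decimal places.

-27.700

cov(3F_1 + 4F_2, -2F_1 - F_2) = (3)(-2)Var(F_1) + (4)(-1)Var(F_2) + [(3)(-1) + (4)(-2)]cov(F_1,F_2)
= -6·11 + -4·2.8 + -11·-4.5 = -27.7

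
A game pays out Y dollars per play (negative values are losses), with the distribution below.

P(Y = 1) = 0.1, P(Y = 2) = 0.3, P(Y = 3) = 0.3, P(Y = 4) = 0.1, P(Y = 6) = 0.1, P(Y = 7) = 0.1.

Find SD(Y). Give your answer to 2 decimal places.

E[Y] = (1)(0.1) + (2)(0.3) + (3)(0.3) + (4)(0.1) + (6)(0.1) + (7)(0.1) = 3.3
E[Y²] = (1)²(0.1) + (2)²(0.3) + (3)²(0.3) + (4)²(0.1) + (6)²(0.1) + (7)²(0.1) = 14.1
Var(Y) = E[Y²] − (E[Y])² = 14.1 − (3.3)² = 3.21
SD(Y) = √3.21 ≈ 1.79

1.79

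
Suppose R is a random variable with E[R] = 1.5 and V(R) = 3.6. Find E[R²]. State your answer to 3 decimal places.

E[R²] = V(R) + (E[R])² = 3.6 + (1.5)² = 5.85

5.850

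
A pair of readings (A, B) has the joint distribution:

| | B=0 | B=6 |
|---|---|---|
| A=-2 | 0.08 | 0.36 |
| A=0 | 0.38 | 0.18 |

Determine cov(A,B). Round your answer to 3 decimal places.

E[A] = -0.88,  E[B] = 3.24
E[AB] = -4.32
cov(A,B) = E[AB] − E[A]E[B] = -4.32 − (-0.88)(3.24) = -1.4688

-1.469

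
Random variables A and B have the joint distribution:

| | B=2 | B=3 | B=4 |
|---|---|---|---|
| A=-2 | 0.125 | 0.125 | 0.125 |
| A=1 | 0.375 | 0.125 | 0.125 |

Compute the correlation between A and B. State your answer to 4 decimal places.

-0.2335

E[A] = -0.125,  E[B] = 2.75
E[AB] = -0.625
Cov(A,B) = E[AB] − E[A]E[B] = -0.625 − (-0.125)(2.75) = -0.28125
Var(A) = 2.109375,  Var(B) = 0.6875
ρ = -0.28125 / √(2.109375·0.6875) ≈ -0.2335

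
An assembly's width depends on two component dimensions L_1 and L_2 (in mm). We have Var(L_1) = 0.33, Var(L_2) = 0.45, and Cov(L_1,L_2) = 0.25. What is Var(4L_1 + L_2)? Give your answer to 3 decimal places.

7.730

Var(4L_1 + L_2) = (4)²·Var(L_1) + (1)²·Var(L_2) + 2·(4)·(1)·Cov(L_1,L_2)
= 16·0.33 + 1·0.45 + 8·0.25 = 7.73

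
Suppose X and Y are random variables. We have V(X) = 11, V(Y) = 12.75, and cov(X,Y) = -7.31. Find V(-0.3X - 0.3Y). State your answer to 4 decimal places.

V(-0.3X - 0.3Y) = (-0.3)²·V(X) + (-0.3)²·V(Y) + 2·(-0.3)·(-0.3)·cov(X,Y)
= 0.09·11 + 0.09·12.75 + 0.18·-7.31 = 0.8217

0.8217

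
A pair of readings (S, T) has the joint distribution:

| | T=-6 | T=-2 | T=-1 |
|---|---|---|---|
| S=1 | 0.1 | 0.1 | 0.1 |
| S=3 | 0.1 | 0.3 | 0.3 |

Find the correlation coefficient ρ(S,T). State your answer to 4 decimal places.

E[S] = 2.4,  E[T] = -2.4
E[ST] = -5.4
cov(S,T) = E[ST] − E[S]E[T] = -5.4 − (2.4)(-2.4) = 0.36
V(S) = 0.84,  V(T) = 3.44
ρ = 0.36 / √(0.84·3.44) ≈ 0.2118

0.2118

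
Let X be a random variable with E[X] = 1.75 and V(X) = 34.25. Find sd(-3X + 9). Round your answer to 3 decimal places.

17.557

V(-3X + 9) = (-3)²·34.25 = 308.25
sd(-3X + 9) = √308.25 ≈ 17.557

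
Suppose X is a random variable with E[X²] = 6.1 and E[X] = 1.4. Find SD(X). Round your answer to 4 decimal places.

2.0347

V(X) = 6.1 − (1.4)² = 4.14
SD(X) = √4.14 ≈ 2.0347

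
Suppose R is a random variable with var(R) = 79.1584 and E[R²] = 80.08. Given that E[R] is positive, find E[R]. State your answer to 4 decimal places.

(E[R])² = E[R²] − var(R) = 80.08 − 79.1584 = 0.9216
E[R] = √0.9216 = 0.96

0.9600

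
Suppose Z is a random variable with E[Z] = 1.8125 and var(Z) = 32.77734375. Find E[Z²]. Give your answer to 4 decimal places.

E[Z²] = var(Z) + (E[Z])² = 32.77734375 + (1.8125)² = 36.0625

36.0625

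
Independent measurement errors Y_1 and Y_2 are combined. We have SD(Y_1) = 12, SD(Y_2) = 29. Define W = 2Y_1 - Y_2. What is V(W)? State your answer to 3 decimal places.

1417.000

V(Y_1) = 144, V(Y_2) = 841
By independence, V(W) = (2)²V(Y_1) + (-1)²V(Y_2)
= (2)²·144 + (-1)²·841 = 1417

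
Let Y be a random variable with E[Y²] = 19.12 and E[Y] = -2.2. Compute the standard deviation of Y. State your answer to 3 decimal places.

3.779

Var(Y) = 19.12 − (-2.2)² = 14.28
σ(Y) = √14.28 ≈ 3.779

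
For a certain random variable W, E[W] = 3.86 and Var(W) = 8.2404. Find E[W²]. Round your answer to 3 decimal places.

E[W²] = Var(W) + (E[W])² = 8.2404 + (3.86)² = 23.14

23.140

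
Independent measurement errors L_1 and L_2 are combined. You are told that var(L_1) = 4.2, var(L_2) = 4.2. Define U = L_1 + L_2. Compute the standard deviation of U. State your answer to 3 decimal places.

By independence, var(U) = (1)²var(L_1) + (1)²var(L_2)
= (1)²·4.2 + (1)²·4.2 = 8.4
sd(U) = √8.4 ≈ 2.898

2.898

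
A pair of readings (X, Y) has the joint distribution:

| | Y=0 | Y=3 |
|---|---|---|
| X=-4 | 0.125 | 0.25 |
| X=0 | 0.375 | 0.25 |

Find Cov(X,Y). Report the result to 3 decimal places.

E[X] = -1.5,  E[Y] = 1.5
E[XY] = -3
Cov(X,Y) = E[XY] − E[X]E[Y] = -3 − (-1.5)(1.5) = -0.75

-0.750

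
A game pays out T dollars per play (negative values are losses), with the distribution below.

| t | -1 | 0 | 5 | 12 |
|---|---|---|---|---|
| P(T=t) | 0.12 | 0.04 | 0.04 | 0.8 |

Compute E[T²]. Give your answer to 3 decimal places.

116.320

E[T²] = (-1)²(0.12) + (0)²(0.04) + (5)²(0.04) + (12)²(0.8) = 116.32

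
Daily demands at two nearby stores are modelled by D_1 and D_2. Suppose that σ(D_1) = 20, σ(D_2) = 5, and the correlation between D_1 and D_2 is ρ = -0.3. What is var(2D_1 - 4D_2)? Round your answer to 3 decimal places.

2480.000

var(D_1) = (20)² = 400;  var(D_2) = (5)² = 25
cov(D_1,D_2) = ρ·σ(D_1)·σ(D_2) = -0.3·20·5 = -30
var(2D_1 - 4D_2) = (2)²·var(D_1) + (-4)²·var(D_2) + 2·(2)·(-4)·cov(D_1,D_2)
= 4·400 + 16·25 + -16·-30 = 2480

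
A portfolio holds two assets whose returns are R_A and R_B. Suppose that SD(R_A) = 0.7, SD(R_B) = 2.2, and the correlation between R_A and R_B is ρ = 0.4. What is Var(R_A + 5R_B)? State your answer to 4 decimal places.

Var(R_A) = (0.7)² = 0.49;  Var(R_B) = (2.2)² = 4.84
Cov(R_A,R_B) = ρ·SD(R_A)·SD(R_B) = 0.4·0.7·2.2 = 0.616
Var(R_A + 5R_B) = (1)²·Var(R_A) + (5)²·Var(R_B) + 2·(1)·(5)·Cov(R_A,R_B)
= 1·0.49 + 25·4.84 + 10·0.616 = 127.65

127.6500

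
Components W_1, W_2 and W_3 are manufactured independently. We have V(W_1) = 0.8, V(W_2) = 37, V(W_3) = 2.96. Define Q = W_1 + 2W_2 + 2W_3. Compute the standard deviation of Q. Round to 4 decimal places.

By independence, V(Q) = (1)²V(W_1) + (2)²V(W_2) + (2)²V(W_3)
= (1)²·0.8 + (2)²·37 + (2)²·2.96 = 160.64
SD(Q) = √160.64 ≈ 12.6744

12.6744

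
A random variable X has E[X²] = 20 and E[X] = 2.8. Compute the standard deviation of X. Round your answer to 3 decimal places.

V(X) = 20 − (2.8)² = 12.16
SD(X) = √12.16 ≈ 3.487

3.487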